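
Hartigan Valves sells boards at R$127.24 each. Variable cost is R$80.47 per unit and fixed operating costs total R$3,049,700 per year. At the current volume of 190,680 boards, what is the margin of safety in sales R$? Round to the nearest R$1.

Each unit contributes R$127.24 − R$80.47 = R$46.77. Break-even units = R$3,049,700 ÷ R$46.77 = 65,206.33; break-even revenue = 65,206.33 × R$127.24 = R$8,296,853.28.
Current sales = 190,680 × R$127.24 = R$24,262,123.20.
Margin of safety = R$24,262,123.20 − R$8,296,853.28 = R$15,965,270.

R$15,965,270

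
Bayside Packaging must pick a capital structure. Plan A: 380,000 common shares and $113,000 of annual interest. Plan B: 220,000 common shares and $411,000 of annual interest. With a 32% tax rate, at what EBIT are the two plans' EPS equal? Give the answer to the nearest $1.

$820,750

At indifference, (EBIT − 113,000)(1 − t)/380,000 = (EBIT − 411,000)(1 − t)/220,000.
The (1 − t) factor cancels: (EBIT − 113,000) × 220,000 = (EBIT − 411,000) × 380,000.
EBIT × (380,000 − 220,000) = 411,000 × 380,000 − 113,000 × 220,000 = 131,320,000,000, so EBIT = 131,320,000,000 ÷ 160,000 = 820,750.00.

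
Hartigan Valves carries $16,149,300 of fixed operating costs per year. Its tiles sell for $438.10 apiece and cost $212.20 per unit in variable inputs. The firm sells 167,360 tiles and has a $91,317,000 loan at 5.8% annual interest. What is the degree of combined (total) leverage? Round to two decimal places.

2.31

Contribution at this volume is 167,360 × $225.90 = $37,806,624.00.
Operating income = contribution − fixed costs = $37,806,624.00 − $16,149,300 = $21,657,324.00. Interest = $5,296,386.00.
DOL = $37,806,624.00 ÷ $21,657,324.00 = 1.7457; DFL = $21,657,324.00 ÷ $16,360,938.00 = 1.3237.
DCL = DOL × DFL = 1.7457 × 1.3237 = 2.3108.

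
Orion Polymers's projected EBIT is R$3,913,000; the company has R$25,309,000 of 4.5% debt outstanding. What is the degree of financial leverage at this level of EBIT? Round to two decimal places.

1.41

Annual interest charges come to R$1,138,905.00.
Degree of financial leverage = EBIT / (EBIT − interest) = R$3,913,000 / R$2,774,095.00 = 1.4106.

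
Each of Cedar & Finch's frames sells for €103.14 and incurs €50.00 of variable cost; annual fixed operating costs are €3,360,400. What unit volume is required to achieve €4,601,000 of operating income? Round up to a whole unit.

Contribution margin per unit = €103.14 − €50.00 = €53.14.
Units = (FC + target) / CM = (€3,360,400 + €4,601,000) / €53.14 = 149,819.35, so 149,820 frames.

149,820 frames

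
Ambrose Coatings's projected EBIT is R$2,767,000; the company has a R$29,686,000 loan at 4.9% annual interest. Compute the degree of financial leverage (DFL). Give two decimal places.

Interest = R$1,454,614.00.
Degree of financial leverage = EBIT / (EBIT − interest) = R$2,767,000 / R$1,312,386.00 = 2.1084.

2.11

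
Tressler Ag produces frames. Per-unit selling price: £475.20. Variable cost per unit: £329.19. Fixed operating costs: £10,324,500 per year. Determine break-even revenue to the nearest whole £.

£33,601,825

Contribution margin per unit = £475.20 − £329.19 = £146.01, a CM ratio of £146.01 ÷ £475.20 = 0.3073.
Break-even revenue = fixed costs × price ÷ CM = £10,324,500 × £475.20 ÷ £146.01 = £33,601,825.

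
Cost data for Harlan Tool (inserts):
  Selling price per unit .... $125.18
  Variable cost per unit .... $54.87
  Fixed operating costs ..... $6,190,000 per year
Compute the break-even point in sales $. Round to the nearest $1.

$11,020,683

Contribution margin per unit = $125.18 − $54.87 = $70.31, a CM ratio of $70.31 ÷ $125.18 = 0.5617.
Break-even sales = FC ÷ CM ratio = $6,190,000 × $125.18 / $70.31 = $11,020,683.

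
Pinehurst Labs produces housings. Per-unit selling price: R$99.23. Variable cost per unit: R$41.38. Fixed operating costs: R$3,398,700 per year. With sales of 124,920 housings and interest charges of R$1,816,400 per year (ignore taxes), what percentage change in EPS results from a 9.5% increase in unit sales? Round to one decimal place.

At 124,920 units, contribution = 124,920 × R$57.85 = R$7,226,622.00.
Operating income = contribution − fixed costs = R$7,226,622.00 − R$3,398,700 = R$3,827,922.00.
After interest of R$1,816,400.00, pre-tax earnings = R$2,011,522.00.
DCL = total CM / (EBIT − I) = R$7,226,622.00 / R$2,011,522.00 = 3.5926.
%ΔEPS = DCL × %ΔSales = 3.5926 × +9.5% = +34.1%.

+34.1%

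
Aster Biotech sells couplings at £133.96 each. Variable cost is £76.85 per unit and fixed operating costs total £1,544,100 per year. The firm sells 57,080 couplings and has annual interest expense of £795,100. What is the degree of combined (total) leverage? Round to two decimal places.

3.54

At 57,080 units, contribution = 57,080 × £57.11 = £3,259,838.80.
Subtracting fixed costs: EBIT = £3,259,838.80 − £1,544,100 = £1,715,738.80. Interest = £795,100.00, so EBIT − I = £920,638.80.
DCL = contribution ÷ (EBIT − I) = £3,259,838.80 ÷ £920,638.80 = 3.5408.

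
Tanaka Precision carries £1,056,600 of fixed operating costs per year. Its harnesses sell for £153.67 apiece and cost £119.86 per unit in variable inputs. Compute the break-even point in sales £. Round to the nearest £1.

£4,802,358

Contribution margin per unit = £153.67 − £119.86 = £33.81, a CM ratio of £33.81 ÷ £153.67 = 0.2200.
Break-even sales = FC ÷ CM ratio = £1,056,600 × £153.67 / £33.81 = £4,802,358.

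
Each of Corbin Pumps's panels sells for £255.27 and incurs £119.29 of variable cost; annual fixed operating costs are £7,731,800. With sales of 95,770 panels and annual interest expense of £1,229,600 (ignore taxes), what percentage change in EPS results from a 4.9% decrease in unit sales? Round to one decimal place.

-15.7%

At 95,770 units, contribution = 95,770 × £135.98 = £13,022,804.60.
Operating income = contribution − fixed costs = £13,022,804.60 − £7,731,800 = £5,291,004.60.
After interest of £1,229,600.00, pre-tax earnings = £4,061,404.60.
DCL = total CM / (EBIT − I) = £13,022,804.60 / £4,061,404.60 = 3.2065.
EPS therefore changes by 3.2065 × (-4.9%) = -15.7%.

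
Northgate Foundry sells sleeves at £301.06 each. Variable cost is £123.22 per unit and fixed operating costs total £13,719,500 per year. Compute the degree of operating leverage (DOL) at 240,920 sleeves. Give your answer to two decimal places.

1.47

Contribution at this volume is 240,920 × £177.84 = £42,845,212.80.
EBIT = £42,845,212.80 − £13,719,500 = £29,125,712.80.
So DOL = total CM / EBIT = £42,845,212.80 / £29,125,712.80 = 1.4710.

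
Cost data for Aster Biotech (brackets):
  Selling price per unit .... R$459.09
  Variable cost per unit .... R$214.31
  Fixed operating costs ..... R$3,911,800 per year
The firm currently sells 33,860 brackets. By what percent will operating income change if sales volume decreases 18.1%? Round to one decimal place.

Contribution at this volume is 33,860 × R$244.78 = R$8,288,250.80.
EBIT = R$8,288,250.80 − R$3,911,800 = R$4,376,450.80.
DOL = contribution ÷ EBIT = R$8,288,250.80 ÷ R$4,376,450.80 = 1.8938.
Operating income changes by 1.8938 × -18.1% = -34.3%.

-34.3%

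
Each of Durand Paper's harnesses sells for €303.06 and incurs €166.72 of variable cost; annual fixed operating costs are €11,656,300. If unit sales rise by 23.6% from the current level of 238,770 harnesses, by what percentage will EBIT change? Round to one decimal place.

Contribution at this volume is 238,770 × €136.34 = €32,553,901.80.
Subtracting fixed costs: EBIT = €32,553,901.80 − €11,656,300 = €20,897,601.80.
DOL = contribution ÷ EBIT = €32,553,901.80 ÷ €20,897,601.80 = 1.5578.
So EBIT moves 1.5578 × (+23.6%) = +36.8%.

+36.8%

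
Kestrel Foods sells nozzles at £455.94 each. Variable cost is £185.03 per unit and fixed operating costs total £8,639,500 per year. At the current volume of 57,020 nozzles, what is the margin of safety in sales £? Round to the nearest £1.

Unit CM = price − variable cost = £455.94 − £185.03 = £270.91. Break-even units = £8,639,500 ÷ £270.91 = 31,890.66; break-even revenue = 31,890.66 × £455.94 = £14,540,229.71.
Current sales = 57,020 × £455.94 = £25,997,698.80.
Margin of safety = £25,997,698.80 − £14,540,229.71 = £11,457,469.

£11,457,469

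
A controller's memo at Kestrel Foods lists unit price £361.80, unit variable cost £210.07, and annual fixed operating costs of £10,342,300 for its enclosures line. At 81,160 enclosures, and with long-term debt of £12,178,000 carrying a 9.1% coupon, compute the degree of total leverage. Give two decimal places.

14.25

Total contribution margin = 81,160 × £151.73 = £12,314,406.80.
Subtracting fixed costs: EBIT = £12,314,406.80 − £10,342,300 = £1,972,106.80. Interest = £1,108,198.00, so EBIT − I = £863,908.80.
Degree of total leverage = total CM / (EBIT − interest) = £12,314,406.80 / £863,908.80 = 14.2543.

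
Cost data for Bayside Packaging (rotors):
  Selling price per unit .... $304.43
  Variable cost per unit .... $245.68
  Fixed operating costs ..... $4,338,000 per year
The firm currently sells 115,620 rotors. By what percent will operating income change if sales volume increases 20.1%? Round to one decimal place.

Total contribution margin = 115,620 × $58.75 = $6,792,675.00.
Operating income = contribution − fixed costs = $6,792,675.00 − $4,338,000 = $2,454,675.00.
DOL = contribution ÷ EBIT = $6,792,675.00 ÷ $2,454,675.00 = 2.7672.
So EBIT moves 2.7672 × (+20.1%) = +55.6%.

+55.6%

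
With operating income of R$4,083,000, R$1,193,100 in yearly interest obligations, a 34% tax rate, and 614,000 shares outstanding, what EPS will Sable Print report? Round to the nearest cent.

R$3.11

Pre-tax income = R$4,083,000 − R$1,193,100.00 = R$2,889,900.00.
Net income = R$2,889,900.00 × (1 − 0.34) = R$1,907,334.00.
Per share: R$1,907,334.00 / 614,000 shares = R$3.11.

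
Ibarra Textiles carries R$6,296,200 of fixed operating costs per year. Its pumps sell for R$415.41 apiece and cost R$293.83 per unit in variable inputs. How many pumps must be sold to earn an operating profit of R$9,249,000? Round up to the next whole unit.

Unit CM = price − variable cost = R$415.41 − R$293.83 = R$121.58.
Need Q such that Q × R$121.58 − R$6,296,200 = R$9,249,000, i.e. Q = R$15,545,200 / R$121.58 = 127,859.85 → 127,860.

127,860 pumps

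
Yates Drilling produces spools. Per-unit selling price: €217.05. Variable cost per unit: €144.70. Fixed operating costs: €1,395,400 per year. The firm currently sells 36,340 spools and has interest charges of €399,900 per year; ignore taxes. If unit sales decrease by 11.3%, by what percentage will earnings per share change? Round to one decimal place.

-35.6%

At 36,340 units, contribution = 36,340 × €72.35 = €2,629,199.00.
EBIT = €2,629,199.00 − €1,395,400 = €1,233,799.00.
Interest = €399,900.00, so EBIT − I = €833,899.00.
Degree of combined leverage = contribution ÷ (EBIT − I) = €2,629,199.00 ÷ €833,899.00 = 3.1529.
%ΔEPS = DCL × %ΔSales = 3.1529 × -11.3% = -35.6%.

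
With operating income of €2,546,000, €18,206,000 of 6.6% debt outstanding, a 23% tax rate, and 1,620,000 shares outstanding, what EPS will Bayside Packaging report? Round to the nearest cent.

€0.64

Interest = €1,201,596.00, so EBT = €2,546,000 − €1,201,596.00 = €1,344,404.00.
Net income = €1,344,404.00 × (1 − 0.23) = €1,035,191.08.
EPS = €1,035,191.08 ÷ 1,620,000 = €0.64.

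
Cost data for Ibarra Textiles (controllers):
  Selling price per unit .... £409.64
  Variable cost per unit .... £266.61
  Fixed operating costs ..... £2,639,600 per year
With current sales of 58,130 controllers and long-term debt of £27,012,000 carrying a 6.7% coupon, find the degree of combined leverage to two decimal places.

Contribution at this volume is 58,130 × £143.03 = £8,314,333.90.
EBIT = £8,314,333.90 − £2,639,600 = £5,674,733.90. Interest = £1,809,804.00.
DOL = £8,314,333.90 ÷ £5,674,733.90 = 1.4651; DFL = £5,674,733.90 ÷ £3,864,929.90 = 1.4683.
Combined leverage = 1.4651 × 1.4683 = 2.1512.

2.15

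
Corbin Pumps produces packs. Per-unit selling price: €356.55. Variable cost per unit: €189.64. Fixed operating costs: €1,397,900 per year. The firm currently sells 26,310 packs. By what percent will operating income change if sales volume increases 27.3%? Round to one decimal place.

At 26,310 units, contribution = 26,310 × €166.91 = €4,391,402.10.
EBIT = €4,391,402.10 − €1,397,900 = €2,993,502.10.
So DOL = total CM / EBIT = €4,391,402.10 / €2,993,502.10 = 1.4670.
Operating income changes by 1.4670 × +27.3% = +40.0%.

+40.0%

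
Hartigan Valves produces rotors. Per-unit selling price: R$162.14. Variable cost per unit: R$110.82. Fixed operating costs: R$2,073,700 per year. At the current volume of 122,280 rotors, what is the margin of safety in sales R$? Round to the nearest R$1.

Unit CM = price − variable cost = R$162.14 − R$110.82 = R$51.32. Break-even units = R$2,073,700 ÷ R$51.32 = 40,407.25; break-even revenue = 40,407.25 × R$162.14 = R$6,551,631.29.
Current sales = 122,280 × R$162.14 = R$19,826,479.20.
Margin of safety = R$19,826,479.20 − R$6,551,631.29 = R$13,274,848.

R$13,274,848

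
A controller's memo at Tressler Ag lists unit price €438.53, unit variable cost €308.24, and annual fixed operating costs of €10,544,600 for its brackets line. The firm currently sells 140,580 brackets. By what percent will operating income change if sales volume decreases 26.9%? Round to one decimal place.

Contribution at this volume is 140,580 × €130.29 = €18,316,168.20.
EBIT = €18,316,168.20 − €10,544,600 = €7,771,568.20.
DOL = contribution ÷ EBIT = €18,316,168.20 ÷ €7,771,568.20 = 2.3568.
Operating income changes by 2.3568 × -26.9% = -63.4%.

-63.4%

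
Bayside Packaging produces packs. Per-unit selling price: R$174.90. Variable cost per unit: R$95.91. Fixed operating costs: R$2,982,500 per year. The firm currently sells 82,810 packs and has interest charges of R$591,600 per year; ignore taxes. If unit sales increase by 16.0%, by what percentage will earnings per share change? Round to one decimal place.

At 82,810 units, contribution = 82,810 × R$78.99 = R$6,541,161.90.
EBIT = R$6,541,161.90 − R$2,982,500 = R$3,558,661.90.
Interest = R$591,600.00, so EBIT − I = R$2,967,061.90.
DCL = total CM / (EBIT − I) = R$6,541,161.90 / R$2,967,061.90 = 2.2046.
%ΔEPS = DCL × %ΔSales = 2.2046 × +16.0% = +35.3%.

+35.3%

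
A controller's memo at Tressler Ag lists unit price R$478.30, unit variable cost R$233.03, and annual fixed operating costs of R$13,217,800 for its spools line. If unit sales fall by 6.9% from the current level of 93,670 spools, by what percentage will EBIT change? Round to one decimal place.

-16.2%

At 93,670 units, contribution = 93,670 × R$245.27 = R$22,974,440.90.
EBIT = R$22,974,440.90 − R$13,217,800 = R$9,756,640.90.
So DOL = total CM / EBIT = R$22,974,440.90 / R$9,756,640.90 = 2.3547.
%ΔEBIT = DOL × %ΔSales = 2.3547 × -6.9% = -16.2%.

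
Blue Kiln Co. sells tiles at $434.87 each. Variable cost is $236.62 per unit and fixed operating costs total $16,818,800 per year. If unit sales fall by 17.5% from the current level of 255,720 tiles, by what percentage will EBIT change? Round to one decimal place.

-26.2%

Contribution at this volume is 255,720 × $198.25 = $50,696,490.00.
EBIT = $50,696,490.00 − $16,818,800 = $33,877,690.00.
Degree of operating leverage = $50,696,490.00 / $33,877,690.00 = 1.4965.
So EBIT moves 1.4965 × (-17.5%) = -26.2%.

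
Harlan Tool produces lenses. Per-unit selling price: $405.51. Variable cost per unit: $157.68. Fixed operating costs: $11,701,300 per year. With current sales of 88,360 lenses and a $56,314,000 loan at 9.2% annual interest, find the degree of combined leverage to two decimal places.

4.37

Total contribution margin = 88,360 × $247.83 = $21,898,258.80.
Subtracting fixed costs: EBIT = $21,898,258.80 − $11,701,300 = $10,196,958.80. Interest = $5,180,888.00.
DOL = $21,898,258.80 ÷ $10,196,958.80 = 2.1475; DFL = $10,196,958.80 ÷ $5,016,070.80 = 2.0329.
Combined leverage = 2.1475 × 2.0329 = 4.3657.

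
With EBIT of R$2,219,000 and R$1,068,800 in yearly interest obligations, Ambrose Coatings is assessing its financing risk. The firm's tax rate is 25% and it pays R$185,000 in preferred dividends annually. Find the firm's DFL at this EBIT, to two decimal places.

Annual interest charges come to R$1,068,800.00.
Preferred dividends grossed up pre-tax: R$185,000 / (1 − 0.25) = R$246,666.67.
DFL = EBIT ÷ [EBIT − I − D_p/(1−t)] = R$2,219,000 ÷ [R$2,219,000 − R$1,068,800.00 − R$246,666.67] = R$2,219,000 ÷ R$903,533.33 = 2.4559.

2.46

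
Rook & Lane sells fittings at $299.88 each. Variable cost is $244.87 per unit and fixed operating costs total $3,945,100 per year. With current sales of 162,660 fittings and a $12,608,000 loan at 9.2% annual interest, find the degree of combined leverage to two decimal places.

2.33

Contribution at this volume is 162,660 × $55.01 = $8,947,926.60.
Subtracting fixed costs: EBIT = $8,947,926.60 − $3,945,100 = $5,002,826.60. Interest = $1,159,936.00.
DOL = $8,947,926.60 ÷ $5,002,826.60 = 1.7886; DFL = $5,002,826.60 ÷ $3,842,890.60 = 1.3018.
Combined leverage = 1.7886 × 1.3018 = 2.3284.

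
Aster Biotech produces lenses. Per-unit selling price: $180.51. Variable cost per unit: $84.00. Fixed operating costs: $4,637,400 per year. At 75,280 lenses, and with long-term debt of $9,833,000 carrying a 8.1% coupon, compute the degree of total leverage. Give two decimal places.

3.97

Contribution at this volume is 75,280 × $96.51 = $7,265,272.80.
EBIT = $7,265,272.80 − $4,637,400 = $2,627,872.80. Interest = $796,473.00.
DOL = $7,265,272.80 ÷ $2,627,872.80 = 2.7647; DFL = $2,627,872.80 ÷ $1,831,399.80 = 1.4349.
Combined leverage = 2.7647 × 1.4349 = 3.9671.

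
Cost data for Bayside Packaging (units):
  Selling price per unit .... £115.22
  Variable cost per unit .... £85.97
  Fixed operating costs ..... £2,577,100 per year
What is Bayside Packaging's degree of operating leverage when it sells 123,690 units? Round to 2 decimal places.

3.48

Total contribution margin = 123,690 × £29.25 = £3,617,932.50.
Subtracting fixed costs: EBIT = £3,617,932.50 − £2,577,100 = £1,040,832.50.
Degree of operating leverage = £3,617,932.50 / £1,040,832.50 = 3.4760.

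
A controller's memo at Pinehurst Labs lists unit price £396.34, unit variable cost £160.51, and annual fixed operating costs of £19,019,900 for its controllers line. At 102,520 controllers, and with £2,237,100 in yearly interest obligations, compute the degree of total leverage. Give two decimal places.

8.28

At 102,520 units, contribution = 102,520 × £235.83 = £24,177,291.60.
Subtracting fixed costs: EBIT = £24,177,291.60 − £19,019,900 = £5,157,391.60. Interest = £2,237,100.00.
DOL = £24,177,291.60 ÷ £5,157,391.60 = 4.6879; DFL = £5,157,391.60 ÷ £2,920,291.60 = 1.7661.
Combined leverage = 4.6879 × 1.7661 = 8.2793.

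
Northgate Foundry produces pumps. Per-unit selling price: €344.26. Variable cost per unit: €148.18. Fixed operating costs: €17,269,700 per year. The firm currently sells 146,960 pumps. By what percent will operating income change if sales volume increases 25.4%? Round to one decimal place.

Contribution at this volume is 146,960 × €196.08 = €28,815,916.80.
EBIT = €28,815,916.80 − €17,269,700 = €11,546,216.80.
Degree of operating leverage = €28,815,916.80 / €11,546,216.80 = 2.4957.
Operating income changes by 2.4957 × +25.4% = +63.4%.

+63.4%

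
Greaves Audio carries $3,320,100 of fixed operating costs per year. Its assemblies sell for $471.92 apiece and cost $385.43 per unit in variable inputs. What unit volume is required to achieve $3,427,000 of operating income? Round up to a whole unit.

Contribution margin per unit = $471.92 − $385.43 = $86.49.
Need Q such that Q × $86.49 − $3,320,100 = $3,427,000, i.e. Q = $6,747,100 / $86.49 = 78,010.17 → 78,011.

78,011 assemblies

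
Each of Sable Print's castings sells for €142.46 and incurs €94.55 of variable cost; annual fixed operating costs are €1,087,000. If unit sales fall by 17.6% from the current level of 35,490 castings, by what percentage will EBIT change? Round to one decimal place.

Total contribution margin = 35,490 × €47.91 = €1,700,325.90.
Subtracting fixed costs: EBIT = €1,700,325.90 − €1,087,000 = €613,325.90.
Degree of operating leverage = €1,700,325.90 / €613,325.90 = 2.7723.
Operating income changes by 2.7723 × -17.6% = -48.8%.

-48.8%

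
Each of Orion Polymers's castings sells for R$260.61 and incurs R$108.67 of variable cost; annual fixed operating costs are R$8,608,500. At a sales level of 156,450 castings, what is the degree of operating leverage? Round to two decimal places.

1.57

Total contribution margin = 156,450 × R$151.94 = R$23,771,013.00.
Operating income = contribution − fixed costs = R$23,771,013.00 − R$8,608,500 = R$15,162,513.00.
DOL = contribution ÷ EBIT = R$23,771,013.00 ÷ R$15,162,513.00 = 1.5677.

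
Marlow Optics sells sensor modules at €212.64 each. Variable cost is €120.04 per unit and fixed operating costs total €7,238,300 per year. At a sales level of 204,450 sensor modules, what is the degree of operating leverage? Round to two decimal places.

1.62

Total contribution margin = 204,450 × €92.60 = €18,932,070.00.
Subtracting fixed costs: EBIT = €18,932,070.00 − €7,238,300 = €11,693,770.00.
DOL = contribution ÷ EBIT = €18,932,070.00 ÷ €11,693,770.00 = 1.6190.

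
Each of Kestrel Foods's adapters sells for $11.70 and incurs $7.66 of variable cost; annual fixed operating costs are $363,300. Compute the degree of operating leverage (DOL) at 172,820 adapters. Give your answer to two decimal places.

2.08

Total contribution margin = 172,820 × $4.04 = $698,192.80.
Operating income = contribution − fixed costs = $698,192.80 − $363,300 = $334,892.80.
Degree of operating leverage = $698,192.80 / $334,892.80 = 2.0848.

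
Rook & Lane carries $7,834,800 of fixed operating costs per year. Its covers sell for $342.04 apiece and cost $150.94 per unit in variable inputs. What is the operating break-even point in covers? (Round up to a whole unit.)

40,999 covers

Contribution margin per unit = $342.04 − $150.94 = $191.10.
Break-even Q = $7,834,800 / $191.10 = 40,998.43 → 40,999 covers.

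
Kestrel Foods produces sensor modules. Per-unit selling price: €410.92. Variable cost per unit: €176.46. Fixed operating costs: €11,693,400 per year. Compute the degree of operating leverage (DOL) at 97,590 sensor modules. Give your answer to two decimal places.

2.05

Contribution at this volume is 97,590 × €234.46 = €22,880,951.40.
Operating income = contribution − fixed costs = €22,880,951.40 − €11,693,400 = €11,187,551.40.
So DOL = total CM / EBIT = €22,880,951.40 / €11,187,551.40 = 2.0452.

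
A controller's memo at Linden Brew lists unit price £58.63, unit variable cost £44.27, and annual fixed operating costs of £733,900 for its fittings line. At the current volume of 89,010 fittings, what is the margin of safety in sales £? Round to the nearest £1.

Contribution margin per unit = £58.63 − £44.27 = £14.36. Break-even units = £733,900 ÷ £14.36 = 51,107.24; break-even revenue = 51,107.24 × £58.63 = £2,996,417.62.
Actual sales revenue = 89,010 × £58.63 = £5,218,656.30.
Margin of safety = £5,218,656.30 − £2,996,417.62 = £2,222,239.

£2,222,239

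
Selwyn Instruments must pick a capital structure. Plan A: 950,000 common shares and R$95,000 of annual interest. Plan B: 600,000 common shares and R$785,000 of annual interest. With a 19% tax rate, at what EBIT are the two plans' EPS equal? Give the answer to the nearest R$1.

Set EPS_A = EPS_B: (EBIT − R$95,000)(1 − 0.19) ÷ 950,000 = (EBIT − R$785,000)(1 − 0.19) ÷ 600,000.
The (1 − t) factor cancels: (EBIT − 95,000) × 600,000 = (EBIT − 785,000) × 950,000.
EBIT × (950,000 − 600,000) = 785,000 × 950,000 − 95,000 × 600,000 = 688,750,000,000, so EBIT = 688,750,000,000 ÷ 350,000 = 1,967,857.14.

R$1,967,857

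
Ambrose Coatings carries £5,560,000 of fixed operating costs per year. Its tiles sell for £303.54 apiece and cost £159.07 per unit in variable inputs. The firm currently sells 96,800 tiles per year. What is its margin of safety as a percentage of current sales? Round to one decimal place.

60.2%

Each unit contributes £303.54 − £159.07 = £144.47. Break-even units = £5,560,000 ÷ £144.47 = 38,485.50; break-even revenue = 38,485.50 × £303.54 = £11,681,888.28.
Actual sales revenue = 96,800 × £303.54 = £29,382,672.00.
Margin of safety = (£29,382,672.00 − £11,681,888.28) ÷ £29,382,672.00 = 60.2%.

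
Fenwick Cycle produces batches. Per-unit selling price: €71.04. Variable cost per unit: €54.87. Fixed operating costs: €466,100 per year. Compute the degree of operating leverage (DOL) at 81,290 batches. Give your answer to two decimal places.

1.55

Total contribution margin = 81,290 × €16.17 = €1,314,459.30.
Subtracting fixed costs: EBIT = €1,314,459.30 − €466,100 = €848,359.30.
So DOL = total CM / EBIT = €1,314,459.30 / €848,359.30 = 1.5494.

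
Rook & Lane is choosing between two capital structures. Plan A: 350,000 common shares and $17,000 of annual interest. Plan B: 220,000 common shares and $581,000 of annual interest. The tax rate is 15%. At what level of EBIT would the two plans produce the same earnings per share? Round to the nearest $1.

$1,535,462

At indifference, (EBIT − 17,000)(1 − t)/350,000 = (EBIT − 581,000)(1 − t)/220,000.
Cancelling (1 − t) and cross-multiplying: 220,000·(EBIT − 17,000) = 350,000·(EBIT − 581,000).
EBIT × (350,000 − 220,000) = 581,000 × 350,000 − 17,000 × 220,000 = 199,610,000,000, so EBIT = 199,610,000,000 ÷ 130,000 = 1,535,461.54.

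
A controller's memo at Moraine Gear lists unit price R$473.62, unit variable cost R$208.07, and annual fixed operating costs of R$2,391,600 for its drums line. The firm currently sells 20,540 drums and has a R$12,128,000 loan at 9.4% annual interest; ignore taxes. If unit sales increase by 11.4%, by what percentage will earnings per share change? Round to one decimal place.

+32.3%

Total contribution margin = 20,540 × R$265.55 = R$5,454,397.00.
Subtracting fixed costs: EBIT = R$5,454,397.00 − R$2,391,600 = R$3,062,797.00.
Interest = R$1,140,032.00, so EBIT − I = R$1,922,765.00.
DCL = total CM / (EBIT − I) = R$5,454,397.00 / R$1,922,765.00 = 2.8367.
EPS therefore changes by 2.8367 × (+11.4%) = +32.3%.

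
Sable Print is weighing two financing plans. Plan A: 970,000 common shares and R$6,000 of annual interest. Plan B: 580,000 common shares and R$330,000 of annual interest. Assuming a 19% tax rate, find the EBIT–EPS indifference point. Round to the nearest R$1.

R$811,846

Set EPS_A = EPS_B: (EBIT − R$6,000)(1 − 0.19) ÷ 970,000 = (EBIT − R$330,000)(1 − 0.19) ÷ 580,000.
The (1 − t) factor cancels: (EBIT − 6,000) × 580,000 = (EBIT − 330,000) × 970,000.
Solving, EBIT = (330,000·970,000 − 6,000·580,000) / (970,000 − 580,000) = 316,620,000,000 / 390,000 = 811,846.15.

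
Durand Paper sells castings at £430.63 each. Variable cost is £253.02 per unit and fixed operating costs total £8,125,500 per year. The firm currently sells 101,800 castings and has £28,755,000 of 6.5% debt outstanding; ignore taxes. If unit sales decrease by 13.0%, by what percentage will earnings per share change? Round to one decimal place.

At 101,800 units, contribution = 101,800 × £177.61 = £18,080,698.00.
Subtracting fixed costs: EBIT = £18,080,698.00 − £8,125,500 = £9,955,198.00.
Interest = £1,869,075.00, so EBIT − I = £8,086,123.00.
DCL = total CM / (EBIT − I) = £18,080,698.00 / £8,086,123.00 = 2.2360.
EPS therefore changes by 2.2360 × (-13.0%) = -29.1%.

-29.1%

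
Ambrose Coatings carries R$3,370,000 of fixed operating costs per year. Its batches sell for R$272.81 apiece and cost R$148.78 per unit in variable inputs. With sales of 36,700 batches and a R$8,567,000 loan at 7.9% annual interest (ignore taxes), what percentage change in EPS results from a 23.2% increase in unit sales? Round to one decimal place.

At 36,700 units, contribution = 36,700 × R$124.03 = R$4,551,901.00.
Subtracting fixed costs: EBIT = R$4,551,901.00 − R$3,370,000 = R$1,181,901.00.
Interest = R$676,793.00, so EBIT − I = R$505,108.00.
Degree of combined leverage = contribution ÷ (EBIT − I) = R$4,551,901.00 ÷ R$505,108.00 = 9.0117.
%ΔEPS = DCL × %ΔSales = 9.0117 × +23.2% = +209.1%.

+209.1%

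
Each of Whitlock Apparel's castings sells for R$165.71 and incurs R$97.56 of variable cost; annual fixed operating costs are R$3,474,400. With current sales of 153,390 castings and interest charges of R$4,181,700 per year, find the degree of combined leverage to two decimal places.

Total contribution margin = 153,390 × R$68.15 = R$10,453,528.50.
Operating income = contribution − fixed costs = R$10,453,528.50 − R$3,474,400 = R$6,979,128.50. Interest = R$4,181,700.00.
DOL = R$10,453,528.50 ÷ R$6,979,128.50 = 1.4978; DFL = R$6,979,128.50 ÷ R$2,797,428.50 = 2.4948.
Combined leverage = 1.4978 × 2.4948 = 3.7367.

3.74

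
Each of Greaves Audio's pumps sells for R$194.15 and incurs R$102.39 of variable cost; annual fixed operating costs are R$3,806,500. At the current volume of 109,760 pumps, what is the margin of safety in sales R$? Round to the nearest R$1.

Each unit contributes R$194.15 − R$102.39 = R$91.76. Break-even units = R$3,806,500 ÷ R$91.76 = 41,483.22; break-even revenue = 41,483.22 × R$194.15 = R$8,053,966.60.
Actual sales revenue = 109,760 × R$194.15 = R$21,309,904.00.
Margin of safety = R$21,309,904.00 − R$8,053,966.60 = R$13,255,937.

R$13,255,937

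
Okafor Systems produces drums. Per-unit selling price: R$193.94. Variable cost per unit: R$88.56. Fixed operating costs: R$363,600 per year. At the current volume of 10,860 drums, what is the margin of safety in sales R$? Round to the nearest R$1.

Unit CM = price − variable cost = R$193.94 − R$88.56 = R$105.38. Break-even units = R$363,600 ÷ R$105.38 = 3,450.37; break-even revenue = 3,450.37 × R$193.94 = R$669,164.78.
Actual sales revenue = 10,860 × R$193.94 = R$2,106,188.40.
Margin of safety = R$2,106,188.40 − R$669,164.78 = R$1,437,024.

R$1,437,024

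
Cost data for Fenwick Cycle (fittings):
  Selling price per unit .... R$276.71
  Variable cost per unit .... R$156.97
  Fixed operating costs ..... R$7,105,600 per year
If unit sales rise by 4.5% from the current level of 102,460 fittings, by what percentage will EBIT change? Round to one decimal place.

+10.7%

Total contribution margin = 102,460 × R$119.74 = R$12,268,560.40.
EBIT = R$12,268,560.40 − R$7,105,600 = R$5,162,960.40.
So DOL = total CM / EBIT = R$12,268,560.40 / R$5,162,960.40 = 2.3763.
Operating income changes by 2.3763 × +4.5% = +10.7%.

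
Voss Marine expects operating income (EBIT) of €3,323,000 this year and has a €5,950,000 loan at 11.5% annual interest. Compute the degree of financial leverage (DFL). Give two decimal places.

Annual interest charges come to €684,250.00.
Degree of financial leverage = EBIT / (EBIT − interest) = €3,323,000 / €2,638,750.00 = 1.2593.

1.26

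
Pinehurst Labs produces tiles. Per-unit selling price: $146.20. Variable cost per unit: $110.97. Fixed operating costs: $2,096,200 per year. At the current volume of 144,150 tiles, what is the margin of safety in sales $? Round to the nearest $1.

Contribution margin per unit = $146.20 − $110.97 = $35.23. Break-even units = $2,096,200 ÷ $35.23 = 59,500.43; break-even revenue = 59,500.43 × $146.20 = $8,698,962.25.
Actual sales revenue = 144,150 × $146.20 = $21,074,730.00.
Margin of safety = $21,074,730.00 − $8,698,962.25 = $12,375,768.

$12,375,768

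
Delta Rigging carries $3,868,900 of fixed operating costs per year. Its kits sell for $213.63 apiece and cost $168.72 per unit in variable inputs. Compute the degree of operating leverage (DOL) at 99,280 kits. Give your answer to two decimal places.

At 99,280 units, contribution = 99,280 × $44.91 = $4,458,664.80.
Operating income = contribution − fixed costs = $4,458,664.80 − $3,868,900 = $589,764.80.
Degree of operating leverage = $4,458,664.80 / $589,764.80 = 7.5601.

7.56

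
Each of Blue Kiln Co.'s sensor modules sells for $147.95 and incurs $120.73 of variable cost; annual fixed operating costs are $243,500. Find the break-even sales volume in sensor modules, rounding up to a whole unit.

8,946 sensor modules

Each unit contributes $147.95 − $120.73 = $27.22.
Break-even volume = fixed costs ÷ CM per unit = $243,500 ÷ $27.22 = 8,945.63, so 8,946 sensor modules.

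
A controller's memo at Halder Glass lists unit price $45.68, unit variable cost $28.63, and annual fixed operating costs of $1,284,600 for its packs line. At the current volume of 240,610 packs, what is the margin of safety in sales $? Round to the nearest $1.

$7,549,392

Unit CM = price − variable cost = $45.68 − $28.63 = $17.05. Break-even units = $1,284,600 ÷ $17.05 = 75,343.11; break-even revenue = 75,343.11 × $45.68 = $3,441,673.20.
Current sales = 240,610 × $45.68 = $10,991,064.80.
Margin of safety = $10,991,064.80 − $3,441,673.20 = $7,549,392.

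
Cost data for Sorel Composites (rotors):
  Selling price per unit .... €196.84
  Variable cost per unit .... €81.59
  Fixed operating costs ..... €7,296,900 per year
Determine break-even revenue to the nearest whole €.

Contribution margin per unit = €196.84 − €81.59 = €115.25, a CM ratio of €115.25 ÷ €196.84 = 0.5855.
Break-even sales = FC ÷ CM ratio = €7,296,900 × €196.84 / €115.25 = €12,462,662.

€12,462,662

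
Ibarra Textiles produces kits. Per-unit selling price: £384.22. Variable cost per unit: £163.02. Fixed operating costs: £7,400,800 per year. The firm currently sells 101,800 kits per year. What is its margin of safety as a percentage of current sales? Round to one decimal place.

Unit CM = price − variable cost = £384.22 − £163.02 = £221.20. Break-even units = £7,400,800 ÷ £221.20 = 33,457.50; break-even revenue = 33,457.50 × £384.22 = £12,855,042.39.
Current sales = 101,800 × £384.22 = £39,113,596.00.
Margin of safety = (£39,113,596.00 − £12,855,042.39) ÷ £39,113,596.00 = 67.1%.

67.1%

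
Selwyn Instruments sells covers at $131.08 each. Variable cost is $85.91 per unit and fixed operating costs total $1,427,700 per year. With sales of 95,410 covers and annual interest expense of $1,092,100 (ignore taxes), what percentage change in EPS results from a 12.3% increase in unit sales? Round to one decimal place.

Contribution at this volume is 95,410 × $45.17 = $4,309,669.70.
Operating income = contribution − fixed costs = $4,309,669.70 − $1,427,700 = $2,881,969.70.
Interest = $1,092,100.00, so EBIT − I = $1,789,869.70.
DCL = total CM / (EBIT − I) = $4,309,669.70 / $1,789,869.70 = 2.4078.
EPS therefore changes by 2.4078 × (+12.3%) = +29.6%.

+29.6%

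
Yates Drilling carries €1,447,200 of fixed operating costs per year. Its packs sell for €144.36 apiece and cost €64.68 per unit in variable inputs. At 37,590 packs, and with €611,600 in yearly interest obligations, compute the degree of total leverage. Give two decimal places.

At 37,590 units, contribution = 37,590 × €79.68 = €2,995,171.20.
Operating income = contribution − fixed costs = €2,995,171.20 − €1,447,200 = €1,547,971.20. Interest = €611,600.00.
DOL = €2,995,171.20 ÷ €1,547,971.20 = 1.9349; DFL = €1,547,971.20 ÷ €936,371.20 = 1.6532.
Combined leverage = 1.9349 × 1.6532 = 3.1988.

3.20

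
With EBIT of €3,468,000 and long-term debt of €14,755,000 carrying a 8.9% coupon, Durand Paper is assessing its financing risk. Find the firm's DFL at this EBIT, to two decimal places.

1.61

Interest = €1,313,195.00.
Degree of financial leverage = EBIT / (EBIT − interest) = €3,468,000 / €2,154,805.00 = 1.6094.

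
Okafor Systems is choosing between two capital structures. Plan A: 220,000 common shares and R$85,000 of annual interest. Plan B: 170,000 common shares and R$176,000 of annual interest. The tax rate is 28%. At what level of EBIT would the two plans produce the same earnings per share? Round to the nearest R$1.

R$485,400

At indifference, (EBIT − 85,000)(1 − t)/220,000 = (EBIT − 176,000)(1 − t)/170,000.
The (1 − t) factor cancels: (EBIT − 85,000) × 170,000 = (EBIT − 176,000) × 220,000.
EBIT × (220,000 − 170,000) = 176,000 × 220,000 − 85,000 × 170,000 = 24,270,000,000, so EBIT = 24,270,000,000 ÷ 50,000 = 485,400.00.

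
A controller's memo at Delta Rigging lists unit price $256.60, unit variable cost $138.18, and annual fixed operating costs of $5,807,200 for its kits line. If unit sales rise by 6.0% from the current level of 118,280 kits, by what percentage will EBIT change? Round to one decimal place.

Contribution at this volume is 118,280 × $118.42 = $14,006,717.60.
Operating income = contribution − fixed costs = $14,006,717.60 − $5,807,200 = $8,199,517.60.
DOL = contribution ÷ EBIT = $14,006,717.60 ÷ $8,199,517.60 = 1.7082.
Operating income changes by 1.7082 × +6.0% = +10.2%.

+10.2%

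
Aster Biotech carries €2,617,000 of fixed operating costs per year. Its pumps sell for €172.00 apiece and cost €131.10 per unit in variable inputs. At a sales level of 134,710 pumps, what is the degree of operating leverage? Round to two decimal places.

1.90

At 134,710 units, contribution = 134,710 × €40.90 = €5,509,639.00.
Subtracting fixed costs: EBIT = €5,509,639.00 − €2,617,000 = €2,892,639.00.
So DOL = total CM / EBIT = €5,509,639.00 / €2,892,639.00 = 1.9047.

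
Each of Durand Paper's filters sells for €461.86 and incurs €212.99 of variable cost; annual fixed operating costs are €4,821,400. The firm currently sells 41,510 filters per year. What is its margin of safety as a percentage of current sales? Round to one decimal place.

Unit CM = price − variable cost = €461.86 − €212.99 = €248.87. Break-even units = €4,821,400 ÷ €248.87 = 19,373.17; break-even revenue = 19,373.17 × €461.86 = €8,947,690.78.
Current sales = 41,510 × €461.86 = €19,171,808.60.
Margin of safety = (€19,171,808.60 − €8,947,690.78) ÷ €19,171,808.60 = 53.3%.

53.3%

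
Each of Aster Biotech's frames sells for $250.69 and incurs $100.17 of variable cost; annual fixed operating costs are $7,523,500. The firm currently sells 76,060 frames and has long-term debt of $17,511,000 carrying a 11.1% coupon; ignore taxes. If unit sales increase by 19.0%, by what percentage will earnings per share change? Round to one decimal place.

+109.8%

At 76,060 units, contribution = 76,060 × $150.52 = $11,448,551.20.
Subtracting fixed costs: EBIT = $11,448,551.20 − $7,523,500 = $3,925,051.20.
Interest = $1,943,721.00, so EBIT − I = $1,981,330.20.
DCL = total CM / (EBIT − I) = $11,448,551.20 / $1,981,330.20 = 5.7782.
%ΔEPS = DCL × %ΔSales = 5.7782 × +19.0% = +109.8%.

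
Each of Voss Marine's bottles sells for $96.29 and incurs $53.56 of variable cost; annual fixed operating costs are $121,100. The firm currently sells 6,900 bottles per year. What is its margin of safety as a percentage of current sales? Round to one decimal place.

58.9%

Unit CM = price − variable cost = $96.29 − $53.56 = $42.73. Break-even units = $121,100 ÷ $42.73 = 2,834.07; break-even revenue = 2,834.07 × $96.29 = $272,893.03.
Actual sales revenue = 6,900 × $96.29 = $664,401.00.
Margin of safety = ($664,401.00 − $272,893.03) ÷ $664,401.00 = 58.9%.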